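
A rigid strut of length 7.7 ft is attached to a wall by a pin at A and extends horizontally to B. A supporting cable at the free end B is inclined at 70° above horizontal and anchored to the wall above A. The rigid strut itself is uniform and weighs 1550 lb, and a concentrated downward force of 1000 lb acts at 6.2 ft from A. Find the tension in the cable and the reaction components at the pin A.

ΣM about A: T·sin70°·7.7 − 1550·3.85 − 1000·6.2 = 0 → T = 12167.5/(7.7·0.939693) = 1681.61 ≈ 1682 lb.
ΣF_x = 0: A_x − T·cos70° = 0 → A_x = 1681.61 × 0.34202 = 575.1 lb.
ΣF_y = 0: A_y + T·sin70° − 1550 − 1000 = 0 → A_y = 2550 − 1681.61 × 0.939693 = 969.8 lb.

T = 1682 lb, A_x = 575.1 lb, A_y = 969.8 lb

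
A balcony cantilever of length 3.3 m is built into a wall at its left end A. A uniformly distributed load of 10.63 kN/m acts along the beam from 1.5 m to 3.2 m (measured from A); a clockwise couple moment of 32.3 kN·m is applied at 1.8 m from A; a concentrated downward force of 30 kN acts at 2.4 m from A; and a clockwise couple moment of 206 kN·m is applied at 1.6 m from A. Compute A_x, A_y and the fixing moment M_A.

Resultant of the distributed load: 10.63 × 1.7 = 18.071 kN at 2.35 m from A.
ΣF_x = 0: A_x = 0.
ΣF_y = 0: A_y − 10.63·1.7 − 30 = 0 → A_y = 48.07 kN.
ΣM about A: M_A − (10.63·1.7)·2.35 − 32.3 − 30·2.4 − 206 = 0 → M_A = 352.8 kN·m.

A_x = 0, A_y = 48.07 kN, M_A = 352.8 kN·m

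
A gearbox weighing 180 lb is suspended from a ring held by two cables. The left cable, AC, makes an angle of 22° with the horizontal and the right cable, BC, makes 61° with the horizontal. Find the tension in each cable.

T_AC = 87.92 lb, T_BC = 168.1 lb

ΣF_x = 0: −T_AC·cos22° + T_BC·cos61° = 0 → T_BC = 1.91247·T_AC.
ΣF_y = 0: T_AC·sin22° + T_BC·sin61° = 180.
Substitute: T_AC·(0.374607 + 1.91247·0.87462) = 180 → T_AC = 87.921 ≈ 87.92 lb.
Then T_BC = 1.91247 × 87.921 = 168.1 lb.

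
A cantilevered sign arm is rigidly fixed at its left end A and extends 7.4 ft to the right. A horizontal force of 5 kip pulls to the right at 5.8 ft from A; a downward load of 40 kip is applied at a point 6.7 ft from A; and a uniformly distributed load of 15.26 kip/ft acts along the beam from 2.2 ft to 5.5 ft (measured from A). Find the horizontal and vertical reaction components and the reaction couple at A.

A_x = -5.000 kip, A_y = 90.36 kip, M_A = 461.9 kip·ft

Resultant of the distributed load: 15.26 × 3.3 = 50.358 kip at 3.85 ft from A.
ΣF_x = 0: A_x + 5 = 0 → A_x = -5.000 kip.
ΣF_y = 0: A_y − 40 − 15.26·3.3 = 0 → A_y = 90.36 kip.
ΣM about A: M_A − 40·6.7 − (15.26·3.3)·3.85 = 0 → M_A = 461.9 kip·ft.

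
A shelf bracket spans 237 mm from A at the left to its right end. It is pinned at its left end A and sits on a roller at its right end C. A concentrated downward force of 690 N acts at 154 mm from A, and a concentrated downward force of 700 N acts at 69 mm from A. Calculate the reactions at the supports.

Taking moments about A: C_y·237 − 690·154 − 700·69 = 0 → C_y = 154560/237 = 652.152 ≈ 652.2 N.
ΣF_y = 0: A_y + 652.152 − 690 − 700 = 0 → A_y = 737.8 N.
ΣF_x = 0: no horizontal applied forces, so A_x = 0.

A_x = 0, A_y = 737.8 N, C_y = 652.2 N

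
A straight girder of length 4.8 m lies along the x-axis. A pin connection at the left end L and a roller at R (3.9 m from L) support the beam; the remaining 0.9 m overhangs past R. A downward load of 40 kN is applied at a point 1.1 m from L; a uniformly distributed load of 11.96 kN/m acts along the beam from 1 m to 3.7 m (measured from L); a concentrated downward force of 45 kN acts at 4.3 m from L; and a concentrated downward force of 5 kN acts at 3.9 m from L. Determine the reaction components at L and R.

Resultant of the distributed load: 11.96 × 2.7 = 32.292 kN at 2.35 m from L.
ΣM about L: R_y·3.9 − 40·1.1 − (11.96·2.7)·2.35 − 45·4.3 − 5·3.9 = 0 → R_y = 332.8862/3.9 = 85.3554 ≈ 85.36 kN.
ΣF_y = 0: L_y + 85.3554 − 40 − 11.96·2.7 − 45 − 5 = 0 → L_y = 36.94 kN.
ΣF_x = 0: no horizontal applied forces, so L_x = 0.

L_x = 0, L_y = 36.94 kN, R_y = 85.36 kN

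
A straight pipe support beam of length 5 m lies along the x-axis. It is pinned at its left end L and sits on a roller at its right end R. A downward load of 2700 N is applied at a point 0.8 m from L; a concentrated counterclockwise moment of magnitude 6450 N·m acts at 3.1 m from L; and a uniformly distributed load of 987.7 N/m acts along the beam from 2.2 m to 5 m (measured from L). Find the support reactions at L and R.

L_x = 0, L_y = 4332 N, R_y = 1133 N

Resultant of the distributed load: 987.7 × 2.8 = 2765.56 N at 3.6 m from L.
Moments about L: R_y·5 − 2700·0.8 + 6450 − (987.7·2.8)·3.6 = 0 → R_y = 5666.016/5 = 1133.2 ≈ 1133 N.
ΣF_y = 0: L_y + 1133.2 − 2700 − 987.7·2.8 = 0 → L_y = 4332 N.
ΣF_x = 0: no horizontal applied forces, so L_x = 0.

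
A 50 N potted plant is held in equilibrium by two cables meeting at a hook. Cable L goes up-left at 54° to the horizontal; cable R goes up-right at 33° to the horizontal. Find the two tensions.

T_L = 41.99 N, T_R = 29.43 N

ΣF_x = 0: −T_L·cos54° + T_R·cos33° = 0 → T_R = 0.700854·T_L.
ΣF_y = 0: T_L·sin54° + T_R·sin33° = 50.
Substitute: T_L·(0.809017 + 0.700854·0.544639) = 50 → T_L = 41.9911 ≈ 41.99 N.
Then T_R = 0.700854 × 41.9911 = 29.43 N.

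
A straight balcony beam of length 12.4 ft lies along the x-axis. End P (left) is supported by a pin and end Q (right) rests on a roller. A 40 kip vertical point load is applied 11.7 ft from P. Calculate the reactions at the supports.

P_x = 0, P_y = 2.258 kip, Q_y = 37.74 kip

ΣM about P: Q_y·12.4 − 40·11.7 = 0 → Q_y = 468/12.4 = 37.7419 ≈ 37.74 kip.
ΣF_y = 0: P_y + 37.7419 − 40 = 0 → P_y = 2.258 kip.
ΣF_x = 0: no horizontal applied forces, so P_x = 0.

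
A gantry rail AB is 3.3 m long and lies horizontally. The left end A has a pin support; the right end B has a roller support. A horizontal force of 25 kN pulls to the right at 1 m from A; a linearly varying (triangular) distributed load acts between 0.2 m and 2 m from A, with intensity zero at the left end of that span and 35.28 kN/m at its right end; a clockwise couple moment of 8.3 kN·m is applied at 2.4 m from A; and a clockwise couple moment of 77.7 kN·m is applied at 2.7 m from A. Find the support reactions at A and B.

Resultant of the triangular load: ½ × 35.28 × 1.8 = 31.752 kN, acting at 1.4 m from A (one-third of the span from the peak).
ΣM about A: B_y·3.3 − (½·35.28·1.8)·1.4 − 8.3 − 77.7 = 0 → B_y = 130.4528/3.3 = 39.5312 ≈ 39.53 kN.
ΣF_y = 0: A_y + 39.5312 − ½·35.28·1.8 = 0 → A_y = -7.779 kN.
ΣF_x = 0: A_x + 25 = 0 → A_x = -25.00 kN.

A_x = -25.00 kN, A_y = -7.779 kN, B_y = 39.53 kN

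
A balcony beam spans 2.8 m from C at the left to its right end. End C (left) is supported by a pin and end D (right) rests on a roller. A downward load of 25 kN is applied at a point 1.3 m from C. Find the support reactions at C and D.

Moments about C: D_y·2.8 − 25·1.3 = 0 → D_y = 32.5/2.8 = 11.6071 ≈ 11.61 kN.
ΣF_y = 0: C_y + 11.6071 − 25 = 0 → C_y = 13.39 kN.
ΣF_x = 0: no horizontal applied forces, so C_x = 0.

C_x = 0, C_y = 13.39 kN, D_y = 11.61 kN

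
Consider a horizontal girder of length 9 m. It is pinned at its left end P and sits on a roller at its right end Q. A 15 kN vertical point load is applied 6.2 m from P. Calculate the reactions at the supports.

ΣM about P: Q_y·9 − 15·6.2 = 0 → Q_y = 93/9 = 10.3333 ≈ 10.33 kN.
ΣF_y = 0: P_y + 10.3333 − 15 = 0 → P_y = 4.667 kN.
ΣF_x = 0: no horizontal applied forces, so P_x = 0.

P_x = 0, P_y = 4.667 kN, Q_y = 10.33 kN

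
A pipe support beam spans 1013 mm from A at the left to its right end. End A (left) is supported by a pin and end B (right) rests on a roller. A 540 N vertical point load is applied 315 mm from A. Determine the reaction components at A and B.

ΣM about A: B_y·1013 − 540·315 = 0 → B_y = 170100/1013 = 167.917 ≈ 167.9 N.
ΣF_y = 0: A_y + 167.917 − 540 = 0 → A_y = 372.1 N.
ΣF_x = 0: no horizontal applied forces, so A_x = 0.

A_x = 0, A_y = 372.1 N, B_y = 167.9 N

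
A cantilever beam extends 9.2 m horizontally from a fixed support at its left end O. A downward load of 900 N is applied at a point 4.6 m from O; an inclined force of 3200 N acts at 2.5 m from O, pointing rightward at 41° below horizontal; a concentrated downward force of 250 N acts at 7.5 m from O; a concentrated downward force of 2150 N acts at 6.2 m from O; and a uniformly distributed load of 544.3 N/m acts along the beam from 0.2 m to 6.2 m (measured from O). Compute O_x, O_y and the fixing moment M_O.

Resultant of the distributed load: 544.3 × 6 = 3265.8 N at 3.2 m from O.
ΣF_x = 0: O_x + 3200·cos41° = 0 → O_x = -2415 N.
ΣF_y = 0: O_y − 900 − 3200·sin41° − 250 − 2150 − 544.3·6 = 0 → O_y = 8665 N.
ΣM about O: M_O − 900·4.6 − 3200·sin41°·2.5 − 250·7.5 − 2150·6.2 − (544.3·6)·3.2 = 0 → M_O = 35040 N·m.

O_x = -2415 N, O_y = 8665 N, M_O = 35040 N·m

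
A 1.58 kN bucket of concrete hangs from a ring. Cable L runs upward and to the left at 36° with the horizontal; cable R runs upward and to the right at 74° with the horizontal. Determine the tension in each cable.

T_L = 0.4635 kN, T_R = 1.360 kN

ΣF_x = 0: −T_L·cos36° + T_R·cos74° = 0 → T_R = 2.93508·T_L.
ΣF_y = 0: T_L·sin36° + T_R·sin74° = 1.58.
Substitute: T_L·(0.587785 + 2.93508·0.961262) = 1.58 → T_L = 0.463456 ≈ 0.4635 kN.
Then T_R = 2.93508 × 0.463456 = 1.360 kN.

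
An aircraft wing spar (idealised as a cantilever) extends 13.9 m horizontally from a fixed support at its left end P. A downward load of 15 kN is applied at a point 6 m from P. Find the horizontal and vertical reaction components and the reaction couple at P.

ΣF_x = 0: P_x = 0.
ΣF_y = 0: P_y − 15 = 0 → P_y = 15.00 kN.
ΣM about P: M_P − 15·6 = 0 → M_P = 90.00 kN·m.

P_x = 0, P_y = 15.00 kN, M_P = 90.00 kN·m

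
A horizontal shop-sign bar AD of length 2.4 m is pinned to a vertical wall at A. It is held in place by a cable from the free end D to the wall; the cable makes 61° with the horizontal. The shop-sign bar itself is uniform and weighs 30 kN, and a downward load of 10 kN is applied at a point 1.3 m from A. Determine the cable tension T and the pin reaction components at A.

ΣM about A: T·sin61°·2.4 − 30·1.2 − 10·1.3 = 0 → T = 49/(2.4·0.87462) = 23.3435 ≈ 23.34 kN.
ΣF_x = 0: A_x − T·cos61° = 0 → A_x = 23.3435 × 0.48481 = 11.32 kN.
ΣF_y = 0: A_y + T·sin61° − 30 − 10 = 0 → A_y = 40 − 23.3435 × 0.87462 = 19.58 kN.

T = 23.34 kN, A_x = 11.32 kN, A_y = 19.58 kN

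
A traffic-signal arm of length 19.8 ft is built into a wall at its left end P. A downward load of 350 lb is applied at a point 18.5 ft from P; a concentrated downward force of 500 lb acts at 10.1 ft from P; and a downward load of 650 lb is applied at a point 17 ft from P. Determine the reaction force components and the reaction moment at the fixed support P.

ΣF_x = 0: P_x = 0.
ΣF_y = 0: P_y − 350 − 500 − 650 = 0 → P_y = 1500 lb.
ΣM about P: M_P − 350·18.5 − 500·10.1 − 650·17 = 0 → M_P = 22580 lb·ft.

P_x = 0, P_y = 1500 lb, M_P = 22580 lb·ft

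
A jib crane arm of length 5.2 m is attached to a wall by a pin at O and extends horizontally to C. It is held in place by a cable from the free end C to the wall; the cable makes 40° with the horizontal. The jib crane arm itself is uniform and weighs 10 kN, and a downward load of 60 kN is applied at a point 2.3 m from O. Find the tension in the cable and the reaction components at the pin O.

T = 49.07 kN, O_x = 37.59 kN, O_y = 38.46 kN

ΣM about O: T·sin40°·5.2 − 10·2.6 − 60·2.3 = 0 → T = 164/(5.2·0.642788) = 49.0651 ≈ 49.07 kN.
ΣF_x = 0: O_x − T·cos40° = 0 → O_x = 49.0651 × 0.766044 = 37.59 kN.
ΣF_y = 0: O_y + T·sin40° − 10 − 60 = 0 → O_y = 70 − 49.0651 × 0.642788 = 38.46 kN.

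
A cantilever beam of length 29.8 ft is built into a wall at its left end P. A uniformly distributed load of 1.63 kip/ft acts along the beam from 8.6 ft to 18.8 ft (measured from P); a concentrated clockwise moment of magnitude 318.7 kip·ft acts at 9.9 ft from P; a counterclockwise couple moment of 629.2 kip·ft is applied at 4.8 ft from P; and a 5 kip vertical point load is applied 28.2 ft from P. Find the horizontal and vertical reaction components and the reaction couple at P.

P_x = 0, P_y = 21.63 kip, M_P = 58.28 kip·ft

Resultant of the distributed load: 1.63 × 10.2 = 16.626 kip at 13.7 ft from P.
ΣF_x = 0: P_x = 0.
ΣF_y = 0: P_y − 1.63·10.2 − 5 = 0 → P_y = 21.63 kip.
ΣM about P: M_P − (1.63·10.2)·13.7 − 318.7 + 629.2 − 5·28.2 = 0 → M_P = 58.28 kip·ft.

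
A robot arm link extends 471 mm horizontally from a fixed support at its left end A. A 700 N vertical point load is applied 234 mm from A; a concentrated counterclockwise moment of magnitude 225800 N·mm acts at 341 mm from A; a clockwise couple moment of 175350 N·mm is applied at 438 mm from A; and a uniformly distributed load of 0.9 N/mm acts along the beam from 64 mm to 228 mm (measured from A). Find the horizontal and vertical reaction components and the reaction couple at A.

Resultant of the distributed load: 0.9 × 164 = 147.6 N at 146 mm from A.
ΣF_x = 0: A_x = 0.
ΣF_y = 0: A_y − 700 − 0.9·164 = 0 → A_y = 847.6 N.
ΣM about A: M_A − 700·234 + 225800 − 175350 − (0.9·164)·146 = 0 → M_A = 134900 N·mm.

A_x = 0, A_y = 847.6 N, M_A = 134900 N·mm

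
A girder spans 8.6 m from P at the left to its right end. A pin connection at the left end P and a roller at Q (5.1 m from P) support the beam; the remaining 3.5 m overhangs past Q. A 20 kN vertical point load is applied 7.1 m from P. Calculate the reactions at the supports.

P_x = 0, P_y = -7.843 kN, Q_y = 27.84 kN

Taking moments about P: Q_y·5.1 − 20·7.1 = 0 → Q_y = 142/5.1 = 27.8431 ≈ 27.84 kN.
ΣF_y = 0: P_y + 27.8431 − 20 = 0 → P_y = -7.843 kN.
ΣF_x = 0: no horizontal applied forces, so P_x = 0.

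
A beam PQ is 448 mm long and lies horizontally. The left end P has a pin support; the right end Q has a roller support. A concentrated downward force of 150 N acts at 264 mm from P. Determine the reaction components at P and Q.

Moments about P: Q_y·448 − 150·264 = 0 → Q_y = 39600/448 = 88.3929 ≈ 88.39 N.
ΣF_y = 0: P_y + 88.3929 − 150 = 0 → P_y = 61.61 N.
ΣF_x = 0: no horizontal applied forces, so P_x = 0.

P_x = 0, P_y = 61.61 N, Q_y = 88.39 N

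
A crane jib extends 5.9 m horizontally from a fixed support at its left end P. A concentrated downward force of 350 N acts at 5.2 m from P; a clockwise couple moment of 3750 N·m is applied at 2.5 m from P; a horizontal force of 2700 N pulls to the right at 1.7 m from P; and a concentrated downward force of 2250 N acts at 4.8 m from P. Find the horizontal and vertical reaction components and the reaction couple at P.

P_x = -2700 N, P_y = 2600 N, M_P = 16370 N·m

ΣF_x = 0: P_x + 2700 = 0 → P_x = -2700 N.
ΣF_y = 0: P_y − 350 − 2250 = 0 → P_y = 2600 N.
ΣM about P: M_P − 350·5.2 − 3750 − 2250·4.8 = 0 → M_P = 16370 N·m.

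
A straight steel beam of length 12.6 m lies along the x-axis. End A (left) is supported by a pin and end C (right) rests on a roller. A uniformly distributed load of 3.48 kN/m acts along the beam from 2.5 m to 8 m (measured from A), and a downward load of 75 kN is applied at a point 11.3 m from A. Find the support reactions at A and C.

Resultant of the distributed load: 3.48 × 5.5 = 19.14 kN at 5.25 m from A.
Taking moments about A: C_y·12.6 − (3.48·5.5)·5.25 − 75·11.3 = 0 → C_y = 947.985/12.6 = 75.2369 ≈ 75.24 kN.
ΣF_y = 0: A_y + 75.2369 − 3.48·5.5 − 75 = 0 → A_y = 18.90 kN.
ΣF_x = 0: no horizontal applied forces, so A_x = 0.

A_x = 0, A_y = 18.90 kN, C_y = 75.24 kN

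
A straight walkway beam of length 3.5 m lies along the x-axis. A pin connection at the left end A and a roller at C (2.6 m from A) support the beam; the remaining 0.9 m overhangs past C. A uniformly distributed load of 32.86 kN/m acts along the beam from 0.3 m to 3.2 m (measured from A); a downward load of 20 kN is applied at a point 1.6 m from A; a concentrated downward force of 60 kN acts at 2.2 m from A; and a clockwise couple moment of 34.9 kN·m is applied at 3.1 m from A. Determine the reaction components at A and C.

A_x = 0, A_y = 34.65 kN, C_y = 140.6 kN

Resultant of the distributed load: 32.86 × 2.9 = 95.294 kN at 1.75 m from A.
Moments about A: C_y·2.6 − (32.86·2.9)·1.75 − 20·1.6 − 60·2.2 − 34.9 = 0 → C_y = 365.6645/2.6 = 140.64 ≈ 140.6 kN.
ΣF_y = 0: A_y + 140.64 − 32.86·2.9 − 20 − 60 = 0 → A_y = 34.65 kN.
ΣF_x = 0: no horizontal applied forces, so A_x = 0.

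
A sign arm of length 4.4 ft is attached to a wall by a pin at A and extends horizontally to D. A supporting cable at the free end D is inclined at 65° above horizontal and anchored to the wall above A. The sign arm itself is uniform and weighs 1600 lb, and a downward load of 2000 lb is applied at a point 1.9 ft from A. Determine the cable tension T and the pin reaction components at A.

T = 1836 lb, A_x = 775.8 lb, A_y = 1936 lb

ΣM about A: T·sin65°·4.4 − 1600·2.2 − 2000·1.9 = 0 → T = 7320/(4.4·0.906308) = 1835.62 ≈ 1836 lb.
ΣF_x = 0: A_x − T·cos65° = 0 → A_x = 1835.62 × 0.422618 = 775.8 lb.
ΣF_y = 0: A_y + T·sin65° − 1600 − 2000 = 0 → A_y = 3600 − 1835.62 × 0.906308 = 1936 lb.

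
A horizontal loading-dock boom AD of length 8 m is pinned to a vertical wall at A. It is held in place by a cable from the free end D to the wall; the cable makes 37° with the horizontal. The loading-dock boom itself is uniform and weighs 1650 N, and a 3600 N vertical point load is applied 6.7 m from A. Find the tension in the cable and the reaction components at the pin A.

T = 6381 N, A_x = 5096 N, A_y = 1410 N

ΣM about A: T·sin37°·8 − 1650·4 − 3600·6.7 = 0 → T = 30720/(8·0.601815) = 6380.7 ≈ 6381 N.
ΣF_x = 0: A_x − T·cos37° = 0 → A_x = 6380.7 × 0.798636 = 5096 N.
ΣF_y = 0: A_y + T·sin37° − 1650 − 3600 = 0 → A_y = 5250 − 6380.7 × 0.601815 = 1410 N.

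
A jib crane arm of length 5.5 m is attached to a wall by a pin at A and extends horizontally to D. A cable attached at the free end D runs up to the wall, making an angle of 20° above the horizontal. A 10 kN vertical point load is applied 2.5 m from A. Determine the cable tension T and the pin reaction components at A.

T = 13.29 kN, A_x = 12.49 kN, A_y = 5.455 kN

ΣM about A: T·sin20°·5.5 − 10·2.5 = 0 → T = 25/(5.5·0.34202) = 13.29 kN.
ΣF_x = 0: A_x − T·cos20° = 0 → A_x = 13.29 × 0.939693 = 12.49 kN.
ΣF_y = 0: A_y + T·sin20° − 10 = 0 → A_y = 10 − 13.29 × 0.34202 = 5.455 kN.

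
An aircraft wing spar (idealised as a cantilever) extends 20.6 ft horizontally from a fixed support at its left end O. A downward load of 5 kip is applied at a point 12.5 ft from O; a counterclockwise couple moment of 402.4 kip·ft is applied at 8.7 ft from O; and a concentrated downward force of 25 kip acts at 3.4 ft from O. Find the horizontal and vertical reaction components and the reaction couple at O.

ΣF_x = 0: O_x = 0.
ΣF_y = 0: O_y − 5 − 25 = 0 → O_y = 30.00 kip.
ΣM about O: M_O − 5·12.5 + 402.4 − 25·3.4 = 0 → M_O = -254.9 kip·ft.

O_x = 0, O_y = 30.00 kip, M_O = -254.9 kip·ft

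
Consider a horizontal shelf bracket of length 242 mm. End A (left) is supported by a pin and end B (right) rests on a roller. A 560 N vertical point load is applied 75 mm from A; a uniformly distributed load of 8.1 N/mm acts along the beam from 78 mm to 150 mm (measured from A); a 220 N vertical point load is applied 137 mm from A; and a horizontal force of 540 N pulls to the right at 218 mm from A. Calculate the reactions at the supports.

Resultant of the distributed load: 8.1 × 72 = 583.2 N at 114 mm from A.
Taking moments about A: B_y·242 − 560·75 − (8.1·72)·114 − 220·137 = 0 → B_y = 138624.8/242 = 572.83 ≈ 572.8 N.
ΣF_y = 0: A_y + 572.83 − 560 − 8.1·72 − 220 = 0 → A_y = 790.4 N.
ΣF_x = 0: A_x + 540 = 0 → A_x = -540.0 N.

A_x = -540.0 N, A_y = 790.4 N, B_y = 572.8 N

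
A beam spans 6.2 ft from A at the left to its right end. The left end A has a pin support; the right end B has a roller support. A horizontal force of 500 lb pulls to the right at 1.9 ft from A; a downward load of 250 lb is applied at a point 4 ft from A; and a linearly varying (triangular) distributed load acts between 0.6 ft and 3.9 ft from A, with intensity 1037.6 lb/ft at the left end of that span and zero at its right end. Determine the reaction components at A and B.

Resultant of the triangular load: ½ × 1037.6 × 3.3 = 1712.04 lb, acting at 1.7 ft from A (one-third of the span from the peak).
Taking moments about A: B_y·6.2 − 250·4 − (½·1037.6·3.3)·1.7 = 0 → B_y = 3910.468/6.2 = 630.721 ≈ 630.7 lb.
ΣF_y = 0: A_y + 630.721 − 250 − ½·1037.6·3.3 = 0 → A_y = 1331 lb.
ΣF_x = 0: A_x + 500 = 0 → A_x = -500.0 lb.

A_x = -500.0 lb, A_y = 1331 lb, B_y = 630.7 lb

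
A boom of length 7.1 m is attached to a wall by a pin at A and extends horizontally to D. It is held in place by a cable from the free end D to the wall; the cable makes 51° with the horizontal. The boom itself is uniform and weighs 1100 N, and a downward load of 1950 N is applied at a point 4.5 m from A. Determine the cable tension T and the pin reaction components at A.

ΣM about A: T·sin51°·7.1 − 1100·3.55 − 1950·4.5 = 0 → T = 12680/(7.1·0.777146) = 2298.04 ≈ 2298 N.
ΣF_x = 0: A_x − T·cos51° = 0 → A_x = 2298.04 × 0.62932 = 1446 N.
ΣF_y = 0: A_y + T·sin51° − 1100 − 1950 = 0 → A_y = 3050 − 2298.04 × 0.777146 = 1264 N.

T = 2298 N, A_x = 1446 N, A_y = 1264 N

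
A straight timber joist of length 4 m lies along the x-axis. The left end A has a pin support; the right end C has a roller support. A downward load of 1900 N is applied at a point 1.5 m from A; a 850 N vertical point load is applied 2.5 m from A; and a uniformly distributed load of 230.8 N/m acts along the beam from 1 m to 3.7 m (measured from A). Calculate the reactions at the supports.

A_x = 0, A_y = 1763 N, C_y = 1610 N

Resultant of the distributed load: 230.8 × 2.7 = 623.16 N at 2.35 m from A.
Taking moments about A: C_y·4 − 1900·1.5 − 850·2.5 − (230.8·2.7)·2.35 = 0 → C_y = 6439.426/4 = 1609.86 ≈ 1610 N.
ΣF_y = 0: A_y + 1609.86 − 1900 − 850 − 230.8·2.7 = 0 → A_y = 1763 N.
ΣF_x = 0: no horizontal applied forces, so A_x = 0.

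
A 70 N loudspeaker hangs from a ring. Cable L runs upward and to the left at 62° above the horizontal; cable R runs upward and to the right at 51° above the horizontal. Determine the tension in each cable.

ΣF_x = 0: −T_L·cos62° + T_R·cos51° = 0 → T_R = 0.745998·T_L.
ΣF_y = 0: T_L·sin62° + T_R·sin51° = 70.
Substitute: T_L·(0.882948 + 0.745998·0.777146) = 70 → T_L = 47.8568 ≈ 47.86 N.
Then T_R = 0.745998 × 47.8568 = 35.70 N.

T_L = 47.86 N, T_R = 35.70 N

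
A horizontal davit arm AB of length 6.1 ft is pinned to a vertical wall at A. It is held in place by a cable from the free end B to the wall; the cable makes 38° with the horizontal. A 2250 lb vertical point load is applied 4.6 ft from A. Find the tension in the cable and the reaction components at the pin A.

ΣM about A: T·sin38°·6.1 − 2250·4.6 = 0 → T = 10350/(6.1·0.615661) = 2755.93 ≈ 2756 lb.
ΣF_x = 0: A_x − T·cos38° = 0 → A_x = 2755.93 × 0.788011 = 2172 lb.
ΣF_y = 0: A_y + T·sin38° − 2250 = 0 → A_y = 2250 − 2755.93 × 0.615661 = 553.3 lb.

T = 2756 lb, A_x = 2172 lb, A_y = 553.3 lb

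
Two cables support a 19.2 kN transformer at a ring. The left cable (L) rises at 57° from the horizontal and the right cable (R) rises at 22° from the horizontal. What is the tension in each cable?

ΣF_x = 0: −T_L·cos57° + T_R·cos22° = 0 → T_R = 0.587412·T_L.
ΣF_y = 0: T_L·sin57° + T_R·sin22° = 19.2.
Substitute: T_L·(0.838671 + 0.587412·0.374607) = 19.2 → T_L = 18.1351 ≈ 18.14 kN.
Then T_R = 0.587412 × 18.1351 = 10.65 kN.

T_L = 18.14 kN, T_R = 10.65 kN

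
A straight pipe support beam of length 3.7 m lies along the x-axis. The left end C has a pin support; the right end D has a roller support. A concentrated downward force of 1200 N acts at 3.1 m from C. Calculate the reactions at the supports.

C_x = 0, C_y = 194.6 N, D_y = 1005 N

ΣM about C: D_y·3.7 − 1200·3.1 = 0 → D_y = 3720/3.7 = 1005.41 ≈ 1005 N.
ΣF_y = 0: C_y + 1005.41 − 1200 = 0 → C_y = 194.6 N.
ΣF_x = 0: no horizontal applied forces, so C_x = 0.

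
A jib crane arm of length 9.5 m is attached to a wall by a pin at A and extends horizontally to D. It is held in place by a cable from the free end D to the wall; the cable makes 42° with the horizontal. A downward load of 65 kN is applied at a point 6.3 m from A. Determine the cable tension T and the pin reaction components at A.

T = 64.42 kN, A_x = 47.87 kN, A_y = 21.89 kN

ΣM about A: T·sin42°·9.5 − 65·6.3 = 0 → T = 409.5/(9.5·0.669131) = 64.4198 ≈ 64.42 kN.
ΣF_x = 0: A_x − T·cos42° = 0 → A_x = 64.4198 × 0.743145 = 47.87 kN.
ΣF_y = 0: A_y + T·sin42° − 65 = 0 → A_y = 65 − 64.4198 × 0.669131 = 21.89 kN.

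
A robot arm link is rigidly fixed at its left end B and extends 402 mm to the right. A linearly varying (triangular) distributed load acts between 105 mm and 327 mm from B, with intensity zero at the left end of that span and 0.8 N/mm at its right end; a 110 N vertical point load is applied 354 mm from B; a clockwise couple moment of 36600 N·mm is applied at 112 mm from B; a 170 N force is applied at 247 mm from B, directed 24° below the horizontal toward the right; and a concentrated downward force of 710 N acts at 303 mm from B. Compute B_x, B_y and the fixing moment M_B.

B_x = -155.3 N, B_y = 977.9 N, M_B = 330200 N·mm

Resultant of the triangular load: ½ × 0.8 × 222 = 88.8 N, acting at 253 mm from B (one-third of the span from the peak).
ΣF_x = 0: B_x + 170·cos24° = 0 → B_x = -155.3 N.
ΣF_y = 0: B_y − ½·0.8·222 − 110 − 170·sin24° − 710 = 0 → B_y = 977.9 N.
ΣM about B: M_B − (½·0.8·222)·253 − 110·354 − 36600 − 170·sin24°·247 − 710·303 = 0 → M_B = 330200 N·mm.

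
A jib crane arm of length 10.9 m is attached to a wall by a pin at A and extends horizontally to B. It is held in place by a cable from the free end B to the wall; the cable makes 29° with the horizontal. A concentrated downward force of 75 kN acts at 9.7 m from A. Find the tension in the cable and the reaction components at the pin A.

T = 137.7 kN, A_x = 120.4 kN, A_y = 8.257 kN

ΣM about A: T·sin29°·10.9 − 75·9.7 = 0 → T = 727.5/(10.9·0.48481) = 137.669 ≈ 137.7 kN.
ΣF_x = 0: A_x − T·cos29° = 0 → A_x = 137.669 × 0.87462 = 120.4 kN.
ΣF_y = 0: A_y + T·sin29° − 75 = 0 → A_y = 75 − 137.669 × 0.48481 = 8.257 kN.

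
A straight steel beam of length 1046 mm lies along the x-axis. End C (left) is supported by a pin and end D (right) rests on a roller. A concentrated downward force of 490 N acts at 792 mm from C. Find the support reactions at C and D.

C_x = 0, C_y = 119.0 N, D_y = 371.0 N

ΣM about C: D_y·1046 − 490·792 = 0 → D_y = 388080/1046 = 371.013 ≈ 371.0 N.
ΣF_y = 0: C_y + 371.013 − 490 = 0 → C_y = 119.0 N.
ΣF_x = 0: no horizontal applied forces, so C_x = 0.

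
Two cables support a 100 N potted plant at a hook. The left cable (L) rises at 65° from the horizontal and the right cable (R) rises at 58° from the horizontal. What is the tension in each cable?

T_L = 63.19 N, T_R = 50.39 N

ΣF_x = 0: −T_L·cos65° + T_R·cos58° = 0 → T_R = 0.797514·T_L.
ΣF_y = 0: T_L·sin65° + T_R·sin58° = 100.
Substitute: T_L·(0.906308 + 0.797514·0.848048) = 100 → T_L = 63.1856 ≈ 63.19 N.
Then T_R = 0.797514 × 63.1856 = 50.39 N.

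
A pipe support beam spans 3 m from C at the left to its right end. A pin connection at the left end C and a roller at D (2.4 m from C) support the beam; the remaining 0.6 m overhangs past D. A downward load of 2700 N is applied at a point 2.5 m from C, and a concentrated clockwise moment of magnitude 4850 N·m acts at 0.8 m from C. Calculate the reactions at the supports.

C_x = 0, C_y = -2133 N, D_y = 4833 N

Moments about C: D_y·2.4 − 2700·2.5 − 4850 = 0 → D_y = 11600/2.4 = 4833.33 ≈ 4833 N.
ΣF_y = 0: C_y + 4833.33 − 2700 = 0 → C_y = -2133 N.
ΣF_x = 0: no horizontal applied forces, so C_x = 0.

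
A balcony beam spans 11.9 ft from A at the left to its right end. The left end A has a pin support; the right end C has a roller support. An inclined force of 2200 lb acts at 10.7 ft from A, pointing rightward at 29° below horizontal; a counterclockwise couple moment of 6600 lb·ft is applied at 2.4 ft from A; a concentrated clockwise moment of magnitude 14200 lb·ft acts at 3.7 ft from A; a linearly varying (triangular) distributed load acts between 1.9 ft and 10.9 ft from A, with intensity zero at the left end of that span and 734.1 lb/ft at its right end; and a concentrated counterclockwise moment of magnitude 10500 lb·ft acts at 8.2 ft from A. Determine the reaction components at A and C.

Resultant of the triangular load: ½ × 734.1 × 9 = 3303.45 lb, acting at 7.9 ft from A (one-third of the span from the peak).
ΣM about A: C_y·11.9 − 2200·sin29°·10.7 + 6600 − 14200 − (½·734.1·9)·7.9 + 10500 = 0 → C_y = 34609.7/11.9 = 2908.38 ≈ 2908 lb.
ΣF_y = 0: A_y + 2908.38 − 2200·sin29° − ½·734.1·9 = 0 → A_y = 1462 lb.
ΣF_x = 0: A_x + 2200·cos29° = 0 → A_x = -1924 lb.

A_x = -1924 lb, A_y = 1462 lb, C_y = 2908 lb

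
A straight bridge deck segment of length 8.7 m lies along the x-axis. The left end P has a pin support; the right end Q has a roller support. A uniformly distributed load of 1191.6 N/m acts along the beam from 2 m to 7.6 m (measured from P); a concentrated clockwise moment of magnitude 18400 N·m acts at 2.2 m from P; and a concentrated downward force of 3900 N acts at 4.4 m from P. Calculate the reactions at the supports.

P_x = 0, P_y = 2804 N, Q_y = 7769 N

Resultant of the distributed load: 1191.6 × 5.6 = 6672.96 N at 4.8 m from P.
Moments about P: Q_y·8.7 − (1191.6·5.6)·4.8 − 18400 − 3900·4.4 = 0 → Q_y = 67590.208/8.7 = 7768.99 ≈ 7769 N.
ΣF_y = 0: P_y + 7768.99 − 1191.6·5.6 − 3900 = 0 → P_y = 2804 N.
ΣF_x = 0: no horizontal applied forces, so P_x = 0.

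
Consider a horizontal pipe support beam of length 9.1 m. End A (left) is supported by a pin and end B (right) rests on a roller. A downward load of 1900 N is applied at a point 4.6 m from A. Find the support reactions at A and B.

Taking moments about A: B_y·9.1 − 1900·4.6 = 0 → B_y = 8740/9.1 = 960.44 ≈ 960.4 N.
ΣF_y = 0: A_y + 960.44 − 1900 = 0 → A_y = 939.6 N.
ΣF_x = 0: no horizontal applied forces, so A_x = 0.

A_x = 0, A_y = 939.6 N, B_y = 960.4 N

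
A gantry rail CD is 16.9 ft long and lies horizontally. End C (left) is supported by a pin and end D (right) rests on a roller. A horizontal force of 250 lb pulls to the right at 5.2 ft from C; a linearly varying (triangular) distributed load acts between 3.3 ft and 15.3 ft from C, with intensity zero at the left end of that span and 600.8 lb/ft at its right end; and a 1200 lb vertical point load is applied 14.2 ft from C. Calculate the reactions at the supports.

Resultant of the triangular load: ½ × 600.8 × 12 = 3604.8 lb, acting at 11.3 ft from C (one-third of the span from the peak).
ΣM about C: D_y·16.9 − (½·600.8·12)·11.3 − 1200·14.2 = 0 → D_y = 57774.24/16.9 = 3418.59 ≈ 3419 lb.
ΣF_y = 0: C_y + 3418.59 − ½·600.8·12 − 1200 = 0 → C_y = 1386 lb.
ΣF_x = 0: C_x + 250 = 0 → C_x = -250.0 lb.

C_x = -250.0 lb, C_y = 1386 lb, D_y = 3419 lb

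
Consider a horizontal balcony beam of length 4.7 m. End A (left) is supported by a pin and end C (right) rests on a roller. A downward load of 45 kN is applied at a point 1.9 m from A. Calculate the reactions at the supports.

A_x = 0, A_y = 26.81 kN, C_y = 18.19 kN

ΣM about A: C_y·4.7 − 45·1.9 = 0 → C_y = 85.5/4.7 = 18.1915 ≈ 18.19 kN.
ΣF_y = 0: A_y + 18.1915 − 45 = 0 → A_y = 26.81 kN.
ΣF_x = 0: no horizontal applied forces, so A_x = 0.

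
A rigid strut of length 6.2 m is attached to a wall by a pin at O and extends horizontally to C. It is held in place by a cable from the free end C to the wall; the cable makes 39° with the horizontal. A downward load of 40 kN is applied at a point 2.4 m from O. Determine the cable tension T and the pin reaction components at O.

T = 24.60 kN, O_x = 19.12 kN, O_y = 24.52 kN

ΣM about O: T·sin39°·6.2 − 40·2.4 = 0 → T = 96/(6.2·0.62932) = 24.6041 ≈ 24.60 kN.
ΣF_x = 0: O_x − T·cos39° = 0 → O_x = 24.6041 × 0.777146 = 19.12 kN.
ΣF_y = 0: O_y + T·sin39° − 40 = 0 → O_y = 40 − 24.6041 × 0.62932 = 24.52 kN.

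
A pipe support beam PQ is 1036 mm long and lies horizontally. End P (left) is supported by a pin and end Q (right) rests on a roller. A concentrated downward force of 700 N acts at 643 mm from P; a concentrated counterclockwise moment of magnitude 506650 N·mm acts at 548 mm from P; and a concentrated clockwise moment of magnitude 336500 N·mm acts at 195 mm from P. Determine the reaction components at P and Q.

P_x = 0, P_y = 429.8 N, Q_y = 270.2 N

ΣM about P: Q_y·1036 − 700·643 + 506650 − 336500 = 0 → Q_y = 279950/1036 = 270.222 ≈ 270.2 N.
ΣF_y = 0: P_y + 270.222 − 700 = 0 → P_y = 429.8 N.
ΣF_x = 0: no horizontal applied forces, so P_x = 0.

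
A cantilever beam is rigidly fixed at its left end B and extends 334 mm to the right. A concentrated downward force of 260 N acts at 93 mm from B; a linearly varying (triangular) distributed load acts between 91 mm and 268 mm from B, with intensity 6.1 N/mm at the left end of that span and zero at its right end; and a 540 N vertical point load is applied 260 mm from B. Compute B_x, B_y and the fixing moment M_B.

B_x = 0, B_y = 1340 N, M_B = 245600 N·mm

Resultant of the triangular load: ½ × 6.1 × 177 = 539.85 N, acting at 150 mm from B (one-third of the span from the peak).
ΣF_x = 0: B_x = 0.
ΣF_y = 0: B_y − 260 − ½·6.1·177 − 540 = 0 → B_y = 1340 N.
ΣM about B: M_B − 260·93 − (½·6.1·177)·150 − 540·260 = 0 → M_B = 245600 N·mm.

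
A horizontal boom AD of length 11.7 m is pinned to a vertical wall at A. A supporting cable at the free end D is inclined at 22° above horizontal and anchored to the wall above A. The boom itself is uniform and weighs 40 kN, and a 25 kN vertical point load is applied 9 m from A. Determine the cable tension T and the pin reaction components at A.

T = 104.7 kN, A_x = 97.10 kN, A_y = 25.77 kN

ΣM about A: T·sin22°·11.7 − 40·5.85 − 25·9 = 0 → T = 459/(11.7·0.374607) = 104.725 ≈ 104.7 kN.
ΣF_x = 0: A_x − T·cos22° = 0 → A_x = 104.725 × 0.927184 = 97.10 kN.
ΣF_y = 0: A_y + T·sin22° − 40 − 25 = 0 → A_y = 65 − 104.725 × 0.374607 = 25.77 kN.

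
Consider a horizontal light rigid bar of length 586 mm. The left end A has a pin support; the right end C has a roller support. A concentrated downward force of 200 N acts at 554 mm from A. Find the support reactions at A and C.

Taking moments about A: C_y·586 − 200·554 = 0 → C_y = 110800/586 = 189.078 ≈ 189.1 N.
ΣF_y = 0: A_y + 189.078 − 200 = 0 → A_y = 10.92 N.
ΣF_x = 0: no horizontal applied forces, so A_x = 0.

A_x = 0, A_y = 10.92 N, C_y = 189.1 N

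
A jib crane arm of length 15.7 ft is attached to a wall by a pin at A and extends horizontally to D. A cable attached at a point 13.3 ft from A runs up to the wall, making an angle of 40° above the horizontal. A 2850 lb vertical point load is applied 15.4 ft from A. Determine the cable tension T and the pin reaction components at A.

ΣM about A: T·sin40°·13.3 − 2850·15.4 = 0 → T = 43890/(13.3·0.642788) = 5133.89 ≈ 5134 lb.
ΣF_x = 0: A_x − T·cos40° = 0 → A_x = 5133.89 × 0.766044 = 3933 lb.
ΣF_y = 0: A_y + T·sin40° − 2850 = 0 → A_y = 2850 − 5133.89 × 0.642788 = -450.0 lb.

T = 5134 lb, A_x = 3933 lb, A_y = -450.0 lb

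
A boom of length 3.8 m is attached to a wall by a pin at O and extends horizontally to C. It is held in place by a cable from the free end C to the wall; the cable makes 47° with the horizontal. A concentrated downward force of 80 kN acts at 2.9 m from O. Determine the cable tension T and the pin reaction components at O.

ΣM about O: T·sin47°·3.8 − 80·2.9 = 0 → T = 232/(3.8·0.731354) = 83.4789 ≈ 83.48 kN.
ΣF_x = 0: O_x − T·cos47° = 0 → O_x = 83.4789 × 0.681998 = 56.93 kN.
ΣF_y = 0: O_y + T·sin47° − 80 = 0 → O_y = 80 − 83.4789 × 0.731354 = 18.95 kN.

T = 83.48 kN, O_x = 56.93 kN, O_y = 18.95 kN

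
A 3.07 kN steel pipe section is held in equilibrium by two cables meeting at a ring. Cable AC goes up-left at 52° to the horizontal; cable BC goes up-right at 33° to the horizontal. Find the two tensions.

ΣF_x = 0: −T_AC·cos52° + T_BC·cos33° = 0 → T_BC = 0.734092·T_AC.
ΣF_y = 0: T_AC·sin52° + T_BC·sin33° = 3.07.
Substitute: T_AC·(0.788011 + 0.734092·0.544639) = 3.07 → T_AC = 2.58455 ≈ 2.585 kN.
Then T_BC = 0.734092 × 2.58455 = 1.897 kN.

T_AC = 2.585 kN, T_BC = 1.897 kN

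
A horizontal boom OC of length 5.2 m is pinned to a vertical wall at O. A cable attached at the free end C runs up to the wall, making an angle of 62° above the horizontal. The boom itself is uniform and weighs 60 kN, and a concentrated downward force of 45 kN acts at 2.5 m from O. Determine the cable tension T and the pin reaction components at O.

T = 58.48 kN, O_x = 27.45 kN, O_y = 53.37 kN

ΣM about O: T·sin62°·5.2 − 60·2.6 − 45·2.5 = 0 → T = 268.5/(5.2·0.882948) = 58.4798 ≈ 58.48 kN.
ΣF_x = 0: O_x − T·cos62° = 0 → O_x = 58.4798 × 0.469472 = 27.45 kN.
ΣF_y = 0: O_y + T·sin62° − 60 − 45 = 0 → O_y = 105 − 58.4798 × 0.882948 = 53.37 kN.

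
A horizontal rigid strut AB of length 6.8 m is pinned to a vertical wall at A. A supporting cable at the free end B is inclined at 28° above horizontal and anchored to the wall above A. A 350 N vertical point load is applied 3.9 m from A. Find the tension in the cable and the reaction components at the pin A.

T = 427.6 N, A_x = 377.5 N, A_y = 149.3 N

ΣM about A: T·sin28°·6.8 − 350·3.9 = 0 → T = 1365/(6.8·0.469472) = 427.577 ≈ 427.6 N.
ΣF_x = 0: A_x − T·cos28° = 0 → A_x = 427.577 × 0.882948 = 377.5 N.
ΣF_y = 0: A_y + T·sin28° − 350 = 0 → A_y = 350 − 427.577 × 0.469472 = 149.3 N.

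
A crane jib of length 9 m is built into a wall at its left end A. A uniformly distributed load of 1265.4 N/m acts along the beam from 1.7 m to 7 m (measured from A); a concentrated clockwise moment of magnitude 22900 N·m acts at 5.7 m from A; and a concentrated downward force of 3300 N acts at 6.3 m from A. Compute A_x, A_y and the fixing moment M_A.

Resultant of the distributed load: 1265.4 × 5.3 = 6706.62 N at 4.35 m from A.
ΣF_x = 0: A_x = 0.
ΣF_y = 0: A_y − 1265.4·5.3 − 3300 = 0 → A_y = 10010 N.
ΣM about A: M_A − (1265.4·5.3)·4.35 − 22900 − 3300·6.3 = 0 → M_A = 72860 N·m.

A_x = 0, A_y = 10010 N, M_A = 72860 N·m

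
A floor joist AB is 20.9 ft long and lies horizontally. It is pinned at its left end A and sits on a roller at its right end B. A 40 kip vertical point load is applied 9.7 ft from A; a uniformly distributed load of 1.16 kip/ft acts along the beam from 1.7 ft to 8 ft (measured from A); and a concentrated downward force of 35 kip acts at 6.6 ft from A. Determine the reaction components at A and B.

A_x = 0, A_y = 50.99 kip, B_y = 31.31 kip

Resultant of the distributed load: 1.16 × 6.3 = 7.308 kip at 4.85 ft from A.
Taking moments about A: B_y·20.9 − 40·9.7 − (1.16·6.3)·4.85 − 35·6.6 = 0 → B_y = 654.4438/20.9 = 31.3131 ≈ 31.31 kip.
ΣF_y = 0: A_y + 31.3131 − 40 − 1.16·6.3 − 35 = 0 → A_y = 50.99 kip.
ΣF_x = 0: no horizontal applied forces, so A_x = 0.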